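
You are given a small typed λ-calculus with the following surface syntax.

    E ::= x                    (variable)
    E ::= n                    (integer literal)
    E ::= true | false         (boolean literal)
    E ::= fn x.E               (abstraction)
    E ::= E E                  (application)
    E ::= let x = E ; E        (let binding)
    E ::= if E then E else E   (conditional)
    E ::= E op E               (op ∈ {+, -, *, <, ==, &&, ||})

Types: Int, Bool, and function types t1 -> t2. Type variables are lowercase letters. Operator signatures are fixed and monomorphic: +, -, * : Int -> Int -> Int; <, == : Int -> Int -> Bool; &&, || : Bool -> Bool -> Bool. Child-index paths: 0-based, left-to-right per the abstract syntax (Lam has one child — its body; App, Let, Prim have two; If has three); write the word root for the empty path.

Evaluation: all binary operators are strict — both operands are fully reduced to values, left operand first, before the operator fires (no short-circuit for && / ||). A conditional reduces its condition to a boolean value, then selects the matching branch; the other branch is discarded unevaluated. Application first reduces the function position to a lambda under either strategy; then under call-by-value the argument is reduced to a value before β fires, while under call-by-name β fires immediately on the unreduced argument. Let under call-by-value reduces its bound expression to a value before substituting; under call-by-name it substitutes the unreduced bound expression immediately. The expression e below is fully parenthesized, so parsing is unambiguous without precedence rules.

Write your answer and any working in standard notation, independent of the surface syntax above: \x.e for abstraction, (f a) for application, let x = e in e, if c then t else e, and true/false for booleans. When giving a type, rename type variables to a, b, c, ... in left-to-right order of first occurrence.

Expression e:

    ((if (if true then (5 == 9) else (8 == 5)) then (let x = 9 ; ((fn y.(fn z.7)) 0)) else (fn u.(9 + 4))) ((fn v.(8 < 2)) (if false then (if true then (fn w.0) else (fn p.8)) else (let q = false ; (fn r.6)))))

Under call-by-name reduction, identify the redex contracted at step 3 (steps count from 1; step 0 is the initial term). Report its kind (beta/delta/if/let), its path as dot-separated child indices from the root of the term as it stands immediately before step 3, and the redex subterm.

Derivation:
step 0: ((if (if true then (5 == 9) else (8 == 5)) then (let x = 9 in ((\y.(\z.7)) 0)) else (\u.(9 + 4))) ((\v.(8 < 2)) (if false then (if true then (\w.0) else (\p.8)) else (let q = false in (\r.6)))))
step 1: [if@0.0] ((if (5 == 9) then (let x = 9 in ((\y.(\z.7)) 0)) else (\u.(9 + 4))) ((\v.(8 < 2)) (if false then (if true then (\w.0) else (\p.8)) else (let q = false in (\r.6)))))
step 2: [delta@0.0] ((if false then (let x = 9 in ((\y.(\z.7)) 0)) else (\u.(9 + 4))) ((\v.(8 < 2)) (if false then (if true then (\w.0) else (\p.8)) else (let q = false in (\r.6)))))
step 3: [if@0] ((\u.(9 + 4)) ((\v.(8 < 2)) (if false then (if true then (\w.0) else (\p.8)) else (let q = false in (\r.6)))))

Answer: if at 0 : (if false then (let x = 9 in ((\y.(\z.7)) 0)) else (\u.(9 + 4)))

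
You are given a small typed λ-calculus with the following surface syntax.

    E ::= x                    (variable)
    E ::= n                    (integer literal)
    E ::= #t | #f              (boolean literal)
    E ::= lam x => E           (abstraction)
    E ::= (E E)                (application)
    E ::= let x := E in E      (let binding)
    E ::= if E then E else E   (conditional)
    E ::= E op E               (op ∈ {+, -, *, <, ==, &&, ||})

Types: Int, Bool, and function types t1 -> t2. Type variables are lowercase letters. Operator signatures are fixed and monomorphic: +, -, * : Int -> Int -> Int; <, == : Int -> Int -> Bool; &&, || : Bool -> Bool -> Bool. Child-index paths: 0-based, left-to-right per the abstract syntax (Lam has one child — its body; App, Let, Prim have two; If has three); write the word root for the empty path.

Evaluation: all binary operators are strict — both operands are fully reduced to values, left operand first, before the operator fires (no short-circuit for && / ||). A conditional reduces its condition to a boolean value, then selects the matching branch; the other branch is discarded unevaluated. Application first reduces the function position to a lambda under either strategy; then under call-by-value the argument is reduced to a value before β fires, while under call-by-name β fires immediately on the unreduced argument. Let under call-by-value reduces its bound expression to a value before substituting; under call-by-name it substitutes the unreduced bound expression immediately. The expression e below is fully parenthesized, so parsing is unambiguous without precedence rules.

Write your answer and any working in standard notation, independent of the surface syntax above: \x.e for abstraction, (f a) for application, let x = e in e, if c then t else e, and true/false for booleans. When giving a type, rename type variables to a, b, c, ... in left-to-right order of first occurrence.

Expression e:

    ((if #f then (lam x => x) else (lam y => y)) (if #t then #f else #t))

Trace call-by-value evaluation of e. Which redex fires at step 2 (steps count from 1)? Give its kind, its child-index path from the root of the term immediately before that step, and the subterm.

Working:
step 0: ((if false then (\x.x) else (\y.y)) (if true then false else true))
step 1: [if@0] ((\y.y) (if true then false else true))
step 2: [if@1] ((\y.y) false)

Answer: if at 1 : (if true then false else true)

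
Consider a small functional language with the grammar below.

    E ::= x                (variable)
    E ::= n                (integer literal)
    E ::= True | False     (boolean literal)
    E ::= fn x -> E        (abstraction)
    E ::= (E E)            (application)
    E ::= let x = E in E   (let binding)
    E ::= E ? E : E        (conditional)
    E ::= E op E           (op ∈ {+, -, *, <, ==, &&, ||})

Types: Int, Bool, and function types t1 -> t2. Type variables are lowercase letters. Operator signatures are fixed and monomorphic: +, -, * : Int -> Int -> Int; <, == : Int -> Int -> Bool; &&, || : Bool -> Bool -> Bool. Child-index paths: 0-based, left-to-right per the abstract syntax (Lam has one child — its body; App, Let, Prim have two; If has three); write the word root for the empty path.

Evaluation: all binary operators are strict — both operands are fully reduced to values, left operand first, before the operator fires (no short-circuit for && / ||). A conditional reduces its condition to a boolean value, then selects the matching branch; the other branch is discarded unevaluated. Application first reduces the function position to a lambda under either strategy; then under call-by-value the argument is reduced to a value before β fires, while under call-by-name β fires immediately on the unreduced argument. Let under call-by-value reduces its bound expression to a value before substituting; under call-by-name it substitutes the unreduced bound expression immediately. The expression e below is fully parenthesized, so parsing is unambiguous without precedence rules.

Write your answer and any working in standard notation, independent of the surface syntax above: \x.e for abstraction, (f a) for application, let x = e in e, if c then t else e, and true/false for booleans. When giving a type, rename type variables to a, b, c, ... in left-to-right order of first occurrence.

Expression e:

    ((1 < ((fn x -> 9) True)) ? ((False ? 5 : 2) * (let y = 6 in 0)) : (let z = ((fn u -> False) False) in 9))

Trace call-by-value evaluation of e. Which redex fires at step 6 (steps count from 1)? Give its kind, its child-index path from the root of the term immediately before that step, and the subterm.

Answer: delta at root : (2 * 0)

Working:
step 0: (if (1 < ((\x.9) true)) then ((if false then 5 else 2) * (let y = 6 in 0)) else (let z = ((\u.false) false) in 9))
step 1: [beta@0.1] (if (1 < 9) then ((if false then 5 else 2) * (let y = 6 in 0)) else (let z = ((\u.false) false) in 9))
step 2: [delta@0] (if true then ((if false then 5 else 2) * (let y = 6 in 0)) else (let z = ((\u.false) false) in 9))
step 3: [if@root] ((if false then 5 else 2) * (let y = 6 in 0))
step 4: [if@0] (2 * (let y = 6 in 0))
step 5: [let@1] (2 * 0)
step 6: [delta@root] 0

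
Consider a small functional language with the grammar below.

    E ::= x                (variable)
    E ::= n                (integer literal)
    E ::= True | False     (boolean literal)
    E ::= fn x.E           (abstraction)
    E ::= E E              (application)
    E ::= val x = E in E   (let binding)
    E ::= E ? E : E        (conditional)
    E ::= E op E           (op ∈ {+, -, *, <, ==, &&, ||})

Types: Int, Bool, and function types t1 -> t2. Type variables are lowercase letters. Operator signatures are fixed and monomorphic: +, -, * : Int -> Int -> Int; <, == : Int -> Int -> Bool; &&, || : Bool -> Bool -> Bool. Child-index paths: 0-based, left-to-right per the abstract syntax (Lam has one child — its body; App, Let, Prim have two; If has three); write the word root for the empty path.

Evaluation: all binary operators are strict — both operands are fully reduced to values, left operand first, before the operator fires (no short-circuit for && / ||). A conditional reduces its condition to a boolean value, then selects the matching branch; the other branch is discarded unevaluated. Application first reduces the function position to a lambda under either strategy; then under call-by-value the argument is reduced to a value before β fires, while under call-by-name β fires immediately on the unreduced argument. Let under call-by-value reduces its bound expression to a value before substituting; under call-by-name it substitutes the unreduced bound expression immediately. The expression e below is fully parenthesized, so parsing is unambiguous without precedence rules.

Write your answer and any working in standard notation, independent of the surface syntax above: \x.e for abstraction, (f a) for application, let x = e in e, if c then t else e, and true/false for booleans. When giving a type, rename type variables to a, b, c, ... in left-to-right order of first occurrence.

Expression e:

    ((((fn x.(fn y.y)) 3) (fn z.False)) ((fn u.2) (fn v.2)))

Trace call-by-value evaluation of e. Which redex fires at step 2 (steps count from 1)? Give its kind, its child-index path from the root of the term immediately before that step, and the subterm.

Derivation:
step 0: ((((\x.(\y.y)) 3) (\z.false)) ((\u.2) (\v.2)))
step 1: [beta@0.0] (((\y.y) (\z.false)) ((\u.2) (\v.2)))
step 2: [beta@0] ((\z.false) ((\u.2) (\v.2)))

Answer: beta at 0 : ((\y.y) (\z.false))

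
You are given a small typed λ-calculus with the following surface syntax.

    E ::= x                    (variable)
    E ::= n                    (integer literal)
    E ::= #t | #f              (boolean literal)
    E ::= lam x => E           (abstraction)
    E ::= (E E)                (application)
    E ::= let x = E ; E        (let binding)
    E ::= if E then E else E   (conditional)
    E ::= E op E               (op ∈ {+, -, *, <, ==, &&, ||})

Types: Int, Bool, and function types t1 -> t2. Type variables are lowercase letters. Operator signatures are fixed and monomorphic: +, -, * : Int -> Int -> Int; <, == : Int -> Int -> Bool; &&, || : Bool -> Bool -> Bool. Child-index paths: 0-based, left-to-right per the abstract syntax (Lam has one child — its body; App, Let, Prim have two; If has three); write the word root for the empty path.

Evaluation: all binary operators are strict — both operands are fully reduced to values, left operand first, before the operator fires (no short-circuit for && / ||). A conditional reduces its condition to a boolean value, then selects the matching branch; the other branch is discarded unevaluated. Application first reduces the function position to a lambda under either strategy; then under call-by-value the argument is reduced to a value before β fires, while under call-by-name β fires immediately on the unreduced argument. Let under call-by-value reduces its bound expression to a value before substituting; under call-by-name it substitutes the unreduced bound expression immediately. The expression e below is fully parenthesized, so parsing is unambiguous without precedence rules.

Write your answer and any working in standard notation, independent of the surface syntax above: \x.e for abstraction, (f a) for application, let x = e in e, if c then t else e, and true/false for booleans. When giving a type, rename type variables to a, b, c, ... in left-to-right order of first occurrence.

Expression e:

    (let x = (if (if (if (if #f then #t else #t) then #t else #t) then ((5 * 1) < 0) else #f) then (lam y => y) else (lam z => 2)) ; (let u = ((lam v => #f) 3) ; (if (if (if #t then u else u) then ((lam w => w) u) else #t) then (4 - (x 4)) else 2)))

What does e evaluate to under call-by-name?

Working:
step 0: (let x = (if (if (if (if false then true else true) then true else true) then ((5 * 1) < 0) else false) then (\y.y) else (\z.2)) in (let u = ((\v.false) 3) in (if (if (if true then u else u) then ((\w.w) u) else true) then (4 - (x 4)) else 2)))
step 1: [let@root] (let u = ((\v.false) 3) in (if (if (if true then u else u) then ((\w.w) u) else true) then (4 - ((if (if (if (if false then true else true) then true else true) then ((5 * 1) < 0) else false) then (\y.y) else (\z.2)) 4)) else 2))
step 2: [let@root] (if (if (if true then ((\v.false) 3) else ((\v.false) 3)) then ((\w.w) ((\v.false) 3)) else true) then (4 - ((if (if (if (if false then true else true) then true else true) then ((5 * 1) < 0) else false) then (\y.y) else (\z.2)) 4)) else 2)
step 3: [if@0.0] (if (if ((\v.false) 3) then ((\w.w) ((\v.false) 3)) else true) then (4 - ((if (if (if (if false then true else true) then true else true) then ((5 * 1) < 0) else false) then (\y.y) else (\z.2)) 4)) else 2)
step 4: [beta@0.0] (if (if false then ((\w.w) ((\v.false) 3)) else true) then (4 - ((if (if (if (if false then true else true) then true else true) then ((5 * 1) < 0) else false) then (\y.y) else (\z.2)) 4)) else 2)
step 5: [if@0] (if true then (4 - ((if (if (if (if false then true else true) then true else true) then ((5 * 1) < 0) else false) then (\y.y) else (\z.2)) 4)) else 2)
step 6: [if@root] (4 - ((if (if (if (if false then true else true) then true else true) then ((5 * 1) < 0) else false) then (\y.y) else (\z.2)) 4))
step 7: [if@1.0.0.0.0] (4 - ((if (if (if true then true else true) then ((5 * 1) < 0) else false) then (\y.y) else (\z.2)) 4))
step 8: [if@1.0.0.0] (4 - ((if (if true then ((5 * 1) < 0) else false) then (\y.y) else (\z.2)) 4))
step 9: [if@1.0.0] (4 - ((if ((5 * 1) < 0) then (\y.y) else (\z.2)) 4))
step 10: [delta@1.0.0.0] (4 - ((if (5 < 0) then (\y.y) else (\z.2)) 4))
step 11: [delta@1.0.0] (4 - ((if false then (\y.y) else (\z.2)) 4))
step 12: [if@1.0] (4 - ((\z.2) 4))
step 13: [beta@1] (4 - 2)
step 14: [delta@root] 2

Answer: 2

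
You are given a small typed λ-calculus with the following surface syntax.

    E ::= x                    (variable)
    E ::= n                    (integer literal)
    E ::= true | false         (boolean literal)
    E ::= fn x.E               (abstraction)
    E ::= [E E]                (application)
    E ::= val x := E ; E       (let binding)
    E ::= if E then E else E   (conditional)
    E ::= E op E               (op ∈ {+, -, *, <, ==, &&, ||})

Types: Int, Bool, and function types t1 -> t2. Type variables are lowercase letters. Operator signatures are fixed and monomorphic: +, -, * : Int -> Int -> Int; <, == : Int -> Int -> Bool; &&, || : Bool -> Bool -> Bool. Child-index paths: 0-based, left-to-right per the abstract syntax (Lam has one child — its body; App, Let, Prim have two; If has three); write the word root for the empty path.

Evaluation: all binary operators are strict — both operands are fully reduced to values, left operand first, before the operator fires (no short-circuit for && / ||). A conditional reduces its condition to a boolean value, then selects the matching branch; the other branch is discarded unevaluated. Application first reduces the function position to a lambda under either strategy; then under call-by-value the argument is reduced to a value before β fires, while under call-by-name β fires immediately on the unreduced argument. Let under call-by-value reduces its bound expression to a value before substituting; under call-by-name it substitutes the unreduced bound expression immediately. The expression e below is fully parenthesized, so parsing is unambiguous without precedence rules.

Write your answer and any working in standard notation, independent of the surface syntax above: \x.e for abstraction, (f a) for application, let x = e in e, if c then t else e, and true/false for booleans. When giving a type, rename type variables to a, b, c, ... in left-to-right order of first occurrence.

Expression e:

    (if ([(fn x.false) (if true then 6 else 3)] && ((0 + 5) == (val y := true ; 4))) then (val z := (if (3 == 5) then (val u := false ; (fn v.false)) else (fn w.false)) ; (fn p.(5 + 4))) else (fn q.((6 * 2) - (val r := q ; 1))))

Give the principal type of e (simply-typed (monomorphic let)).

Answer: a -> Int

Trace:
\x._ : a -> Bool
  unify Bool ~ Bool
  unify Int ~ Int
  unify a -> Bool ~ Int -> b
  unify a ~ Int
  unify Bool ~ b
_ _ : Bool
  unify Bool ~ Bool
  unify Int ~ Int
  unify Int ~ Int
  unify Int ~ Int
let y : Bool
  unify Int ~ Int
  unify Bool ~ Bool
  unify Bool ~ Bool
  unify Int ~ Int
  unify Int ~ Int
  unify Bool ~ Bool
let u : Bool
\v._ : c -> Bool
\w._ : d -> Bool
  unify c -> Bool ~ d -> Bool
  unify c ~ d
  unify Bool ~ Bool
let z : d -> Bool
  unify Int ~ Int
  unify Int ~ Int
\p._ : e -> Int
  unify Int ~ Int
  unify Int ~ Int
  unify Int ~ Int
q : f
let r : f
  unify Int ~ Int
\q._ : f -> Int
  unify e -> Int ~ f -> Int
  unify e ~ f
  unify Int ~ Int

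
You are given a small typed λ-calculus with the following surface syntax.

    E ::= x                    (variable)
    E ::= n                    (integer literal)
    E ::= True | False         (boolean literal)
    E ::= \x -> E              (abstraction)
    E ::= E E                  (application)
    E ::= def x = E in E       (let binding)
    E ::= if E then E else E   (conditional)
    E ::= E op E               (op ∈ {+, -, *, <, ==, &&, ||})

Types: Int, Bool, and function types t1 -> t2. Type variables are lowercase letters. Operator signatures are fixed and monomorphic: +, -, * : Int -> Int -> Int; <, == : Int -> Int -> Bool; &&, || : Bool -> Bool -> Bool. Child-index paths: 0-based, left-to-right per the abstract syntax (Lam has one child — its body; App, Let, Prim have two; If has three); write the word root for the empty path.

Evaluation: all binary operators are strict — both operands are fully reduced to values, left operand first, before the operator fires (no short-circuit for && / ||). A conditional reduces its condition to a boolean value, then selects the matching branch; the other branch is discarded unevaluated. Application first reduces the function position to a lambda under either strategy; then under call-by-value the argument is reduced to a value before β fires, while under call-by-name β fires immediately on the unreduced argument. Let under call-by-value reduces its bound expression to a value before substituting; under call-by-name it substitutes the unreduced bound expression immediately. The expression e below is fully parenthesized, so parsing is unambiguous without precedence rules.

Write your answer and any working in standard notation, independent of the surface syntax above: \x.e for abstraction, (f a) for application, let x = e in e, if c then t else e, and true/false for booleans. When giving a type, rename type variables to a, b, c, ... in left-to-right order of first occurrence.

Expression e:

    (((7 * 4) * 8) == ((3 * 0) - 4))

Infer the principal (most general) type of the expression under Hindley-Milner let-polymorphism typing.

Working:
  unify Int ~ Int
  unify Int ~ Int
  unify Int ~ Int
  unify Int ~ Int
  unify Int ~ Int
  unify Int ~ Int
  unify Int ~ Int
  unify Int ~ Int
  unify Int ~ Int
  unify Int ~ Int

Answer: Bool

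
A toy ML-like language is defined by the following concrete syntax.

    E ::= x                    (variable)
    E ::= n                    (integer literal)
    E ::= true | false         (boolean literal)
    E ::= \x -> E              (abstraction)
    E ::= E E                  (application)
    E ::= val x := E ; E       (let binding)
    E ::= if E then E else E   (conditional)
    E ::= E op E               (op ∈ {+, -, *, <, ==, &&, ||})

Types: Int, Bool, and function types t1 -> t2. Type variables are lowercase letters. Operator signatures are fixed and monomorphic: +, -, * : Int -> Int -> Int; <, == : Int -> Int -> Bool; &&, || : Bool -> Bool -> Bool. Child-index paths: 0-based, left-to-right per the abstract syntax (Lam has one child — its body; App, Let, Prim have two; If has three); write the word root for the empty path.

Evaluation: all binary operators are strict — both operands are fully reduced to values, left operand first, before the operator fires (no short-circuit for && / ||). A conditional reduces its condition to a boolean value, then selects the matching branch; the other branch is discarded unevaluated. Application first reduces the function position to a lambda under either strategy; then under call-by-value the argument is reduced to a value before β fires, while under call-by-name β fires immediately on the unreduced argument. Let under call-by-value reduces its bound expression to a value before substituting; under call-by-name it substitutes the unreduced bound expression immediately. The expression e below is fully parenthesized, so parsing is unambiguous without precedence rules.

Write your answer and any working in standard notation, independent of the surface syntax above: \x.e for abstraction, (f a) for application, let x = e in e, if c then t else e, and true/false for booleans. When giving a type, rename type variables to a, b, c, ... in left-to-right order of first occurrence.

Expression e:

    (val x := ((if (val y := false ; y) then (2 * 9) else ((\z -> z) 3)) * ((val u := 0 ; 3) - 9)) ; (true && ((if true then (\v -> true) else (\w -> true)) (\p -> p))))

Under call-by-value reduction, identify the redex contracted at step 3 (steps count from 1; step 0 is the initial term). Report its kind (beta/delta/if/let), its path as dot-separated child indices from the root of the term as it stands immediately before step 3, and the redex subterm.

Answer: beta at 0.0 : ((\z.z) 3)

Derivation:
step 0: (let x = ((if (let y = false in y) then (2 * 9) else ((\z.z) 3)) * ((let u = 0 in 3) - 9)) in (true && ((if true then (\v.true) else (\w.true)) (\p.p))))
step 1: [let@0.0.0] (let x = ((if false then (2 * 9) else ((\z.z) 3)) * ((let u = 0 in 3) - 9)) in (true && ((if true then (\v.true) else (\w.true)) (\p.p))))
step 2: [if@0.0] (let x = (((\z.z) 3) * ((let u = 0 in 3) - 9)) in (true && ((if true then (\v.true) else (\w.true)) (\p.p))))
step 3: [beta@0.0] (let x = (3 * ((let u = 0 in 3) - 9)) in (true && ((if true then (\v.true) else (\w.true)) (\p.p))))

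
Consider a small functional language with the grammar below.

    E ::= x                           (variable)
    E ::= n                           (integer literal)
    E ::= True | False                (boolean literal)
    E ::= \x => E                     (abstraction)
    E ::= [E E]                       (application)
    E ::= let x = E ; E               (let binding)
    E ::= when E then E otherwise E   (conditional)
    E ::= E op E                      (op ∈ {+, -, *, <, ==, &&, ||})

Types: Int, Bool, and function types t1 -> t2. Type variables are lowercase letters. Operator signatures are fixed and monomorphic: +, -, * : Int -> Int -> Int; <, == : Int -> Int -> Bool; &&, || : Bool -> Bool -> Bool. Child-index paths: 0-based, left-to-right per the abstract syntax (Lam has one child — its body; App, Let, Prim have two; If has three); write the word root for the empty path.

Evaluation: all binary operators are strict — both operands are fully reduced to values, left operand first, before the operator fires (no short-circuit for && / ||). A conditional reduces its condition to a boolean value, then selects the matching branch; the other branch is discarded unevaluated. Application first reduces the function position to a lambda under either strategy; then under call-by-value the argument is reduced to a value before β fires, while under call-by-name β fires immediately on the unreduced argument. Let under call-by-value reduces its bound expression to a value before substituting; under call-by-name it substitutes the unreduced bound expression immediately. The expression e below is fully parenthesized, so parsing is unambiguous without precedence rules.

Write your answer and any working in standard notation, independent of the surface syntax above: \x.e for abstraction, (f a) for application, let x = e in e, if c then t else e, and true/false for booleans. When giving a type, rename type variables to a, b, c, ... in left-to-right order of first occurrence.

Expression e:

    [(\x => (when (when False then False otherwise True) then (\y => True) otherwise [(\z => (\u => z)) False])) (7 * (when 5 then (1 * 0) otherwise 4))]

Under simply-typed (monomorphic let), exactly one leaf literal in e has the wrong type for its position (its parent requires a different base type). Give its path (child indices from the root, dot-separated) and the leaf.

Answer: 1.1.0 : 5

Derivation:
  unify Bool ~ Bool
  unify Bool ~ Bool
  unify Bool ~ Bool
\y._ : b -> Bool
z : c
\u._ : d -> c
\z._ : c -> d -> c
  unify c -> d -> c ~ Bool -> e
  unify c ~ Bool
  unify d -> Bool ~ e
_ _ : d -> Bool
  unify b -> Bool ~ d -> Bool
  unify b ~ d
  unify Bool ~ Bool
\x._ : a -> d -> Bool
  unify Int ~ Int
  unify Int ~ Bool
  FAIL: mismatch Int ~ Bool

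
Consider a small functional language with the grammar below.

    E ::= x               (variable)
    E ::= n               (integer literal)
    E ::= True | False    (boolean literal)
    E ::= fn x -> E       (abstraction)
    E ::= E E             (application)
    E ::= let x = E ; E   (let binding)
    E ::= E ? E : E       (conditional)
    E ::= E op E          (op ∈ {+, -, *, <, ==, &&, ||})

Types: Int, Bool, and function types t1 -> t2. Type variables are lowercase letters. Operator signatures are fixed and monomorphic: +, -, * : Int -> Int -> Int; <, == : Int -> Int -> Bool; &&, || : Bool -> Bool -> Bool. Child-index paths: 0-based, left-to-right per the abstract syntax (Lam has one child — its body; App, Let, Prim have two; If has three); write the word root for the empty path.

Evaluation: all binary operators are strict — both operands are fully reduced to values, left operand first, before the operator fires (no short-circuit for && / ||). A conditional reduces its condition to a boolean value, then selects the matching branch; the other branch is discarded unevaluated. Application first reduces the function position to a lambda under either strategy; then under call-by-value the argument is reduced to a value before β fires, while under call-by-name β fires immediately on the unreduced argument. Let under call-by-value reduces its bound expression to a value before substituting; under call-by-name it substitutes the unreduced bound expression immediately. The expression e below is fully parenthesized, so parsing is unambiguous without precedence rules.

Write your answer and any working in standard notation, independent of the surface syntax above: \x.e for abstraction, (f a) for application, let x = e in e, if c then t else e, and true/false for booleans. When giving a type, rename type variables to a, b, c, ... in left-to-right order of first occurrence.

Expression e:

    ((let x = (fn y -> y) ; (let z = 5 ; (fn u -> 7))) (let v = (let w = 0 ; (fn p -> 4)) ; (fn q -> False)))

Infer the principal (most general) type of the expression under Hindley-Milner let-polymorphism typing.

Answer: Int

Trace:
y : a
\y._ : a -> a
let x : forall. a -> a
let z : Int
\u._ : b -> Int
let w : Int
\p._ : c -> Int
let v : forall. c -> Int
\q._ : d -> Bool
  unify b -> Int ~ (d -> Bool) -> e
  unify b ~ d -> Bool
  unify Int ~ e
_ _ : Int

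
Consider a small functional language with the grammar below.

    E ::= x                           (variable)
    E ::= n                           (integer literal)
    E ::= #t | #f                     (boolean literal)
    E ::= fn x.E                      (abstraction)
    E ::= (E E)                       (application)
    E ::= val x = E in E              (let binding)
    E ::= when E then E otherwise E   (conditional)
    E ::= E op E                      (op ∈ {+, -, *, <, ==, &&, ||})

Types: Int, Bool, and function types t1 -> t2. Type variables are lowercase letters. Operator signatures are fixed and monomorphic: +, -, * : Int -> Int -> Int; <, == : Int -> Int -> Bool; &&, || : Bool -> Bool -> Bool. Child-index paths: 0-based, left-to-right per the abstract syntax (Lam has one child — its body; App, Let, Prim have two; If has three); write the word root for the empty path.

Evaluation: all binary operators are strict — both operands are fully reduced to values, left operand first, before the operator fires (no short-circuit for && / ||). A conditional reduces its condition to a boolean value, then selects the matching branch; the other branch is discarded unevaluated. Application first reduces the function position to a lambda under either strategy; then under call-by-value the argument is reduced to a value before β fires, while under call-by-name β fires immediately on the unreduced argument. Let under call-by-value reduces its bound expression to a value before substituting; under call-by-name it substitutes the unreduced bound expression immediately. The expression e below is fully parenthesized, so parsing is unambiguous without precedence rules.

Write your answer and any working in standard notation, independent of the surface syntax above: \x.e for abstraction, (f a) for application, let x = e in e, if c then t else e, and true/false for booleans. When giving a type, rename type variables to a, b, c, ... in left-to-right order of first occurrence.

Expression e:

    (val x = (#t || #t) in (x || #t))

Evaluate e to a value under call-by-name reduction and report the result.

Answer: true

Trace:
step 0: (let x = (true || true) in (x || true))
step 1: [let@root] ((true || true) || true)
step 2: [delta@0] (true || true)
step 3: [delta@root] true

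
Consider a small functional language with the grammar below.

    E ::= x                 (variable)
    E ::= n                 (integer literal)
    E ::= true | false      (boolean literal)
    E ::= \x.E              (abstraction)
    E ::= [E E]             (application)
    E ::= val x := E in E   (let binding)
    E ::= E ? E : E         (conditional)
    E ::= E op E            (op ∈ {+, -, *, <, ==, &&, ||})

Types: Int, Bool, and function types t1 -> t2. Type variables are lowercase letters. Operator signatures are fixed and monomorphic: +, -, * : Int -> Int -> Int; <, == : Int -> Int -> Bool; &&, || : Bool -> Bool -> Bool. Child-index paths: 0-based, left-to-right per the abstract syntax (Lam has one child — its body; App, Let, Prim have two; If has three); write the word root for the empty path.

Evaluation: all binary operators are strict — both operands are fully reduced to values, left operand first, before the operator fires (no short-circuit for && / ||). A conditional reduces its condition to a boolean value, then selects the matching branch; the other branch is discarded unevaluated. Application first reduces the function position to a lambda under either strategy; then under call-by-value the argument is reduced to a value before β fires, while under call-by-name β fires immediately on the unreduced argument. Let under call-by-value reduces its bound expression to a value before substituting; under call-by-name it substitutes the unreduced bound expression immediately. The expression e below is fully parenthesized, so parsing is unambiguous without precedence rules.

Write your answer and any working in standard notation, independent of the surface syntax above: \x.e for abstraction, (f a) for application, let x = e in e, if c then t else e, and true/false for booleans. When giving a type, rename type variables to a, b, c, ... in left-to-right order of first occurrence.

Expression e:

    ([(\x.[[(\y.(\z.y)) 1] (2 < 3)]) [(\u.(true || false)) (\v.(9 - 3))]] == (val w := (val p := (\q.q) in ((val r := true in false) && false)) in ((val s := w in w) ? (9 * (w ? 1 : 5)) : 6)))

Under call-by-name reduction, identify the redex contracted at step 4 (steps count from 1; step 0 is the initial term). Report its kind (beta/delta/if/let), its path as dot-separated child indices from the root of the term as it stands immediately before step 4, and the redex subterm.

Answer: let at 1 : (let w = (let p = (\q.q) in ((let r = true in false) && false)) in (if (let s = w in w) then (9 * (if w then 1 else 5)) else 6))

Trace:
step 0: (((\x.(((\y.(\z.y)) 1) (2 < 3))) ((\u.(true || false)) (\v.(9 - 3)))) == (let w = (let p = (\q.q) in ((let r = true in false) && false)) in (if (let s = w in w) then (9 * (if w then 1 else 5)) else 6)))
step 1: [beta@0] ((((\y.(\z.y)) 1) (2 < 3)) == (let w = (let p = (\q.q) in ((let r = true in false) && false)) in (if (let s = w in w) then (9 * (if w then 1 else 5)) else 6)))
step 2: [beta@0.0] (((\z.1) (2 < 3)) == (let w = (let p = (\q.q) in ((let r = true in false) && false)) in (if (let s = w in w) then (9 * (if w then 1 else 5)) else 6)))
step 3: [beta@0] (1 == (let w = (let p = (\q.q) in ((let r = true in false) && false)) in (if (let s = w in w) then (9 * (if w then 1 else 5)) else 6)))
step 4: [let@1] (1 == (if (let s = (let p = (\q.q) in ((let r = true in false) && false)) in (let p = (\q.q) in ((let r = true in false) && false))) then (9 * (if (let p = (\q.q) in ((let r = true in false) && false)) then 1 else 5)) else 6))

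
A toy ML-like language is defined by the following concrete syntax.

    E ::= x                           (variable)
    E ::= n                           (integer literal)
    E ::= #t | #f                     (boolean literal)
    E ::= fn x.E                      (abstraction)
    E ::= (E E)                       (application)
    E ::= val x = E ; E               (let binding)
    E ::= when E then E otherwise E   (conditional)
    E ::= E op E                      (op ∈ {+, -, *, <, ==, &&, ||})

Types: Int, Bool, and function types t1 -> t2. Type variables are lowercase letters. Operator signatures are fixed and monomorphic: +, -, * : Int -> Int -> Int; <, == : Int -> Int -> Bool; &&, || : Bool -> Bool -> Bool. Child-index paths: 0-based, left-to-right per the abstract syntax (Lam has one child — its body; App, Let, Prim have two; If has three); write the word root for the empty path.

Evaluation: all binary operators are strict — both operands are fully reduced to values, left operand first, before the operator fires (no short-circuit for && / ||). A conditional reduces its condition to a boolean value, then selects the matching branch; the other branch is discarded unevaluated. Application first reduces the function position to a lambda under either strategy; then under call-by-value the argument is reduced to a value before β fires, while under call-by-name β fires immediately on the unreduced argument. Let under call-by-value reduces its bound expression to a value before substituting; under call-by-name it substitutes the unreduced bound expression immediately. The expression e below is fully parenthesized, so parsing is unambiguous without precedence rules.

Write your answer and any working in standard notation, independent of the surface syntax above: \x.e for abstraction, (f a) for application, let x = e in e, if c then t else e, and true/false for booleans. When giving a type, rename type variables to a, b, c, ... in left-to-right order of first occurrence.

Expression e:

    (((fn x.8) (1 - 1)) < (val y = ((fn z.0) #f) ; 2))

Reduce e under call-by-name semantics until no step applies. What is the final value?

Answer: false

Derivation:
step 0: (((\x.8) (1 - 1)) < (let y = ((\z.0) false) in 2))
step 1: [beta@0] (8 < (let y = ((\z.0) false) in 2))
step 2: [let@1] (8 < 2)
step 3: [delta@root] false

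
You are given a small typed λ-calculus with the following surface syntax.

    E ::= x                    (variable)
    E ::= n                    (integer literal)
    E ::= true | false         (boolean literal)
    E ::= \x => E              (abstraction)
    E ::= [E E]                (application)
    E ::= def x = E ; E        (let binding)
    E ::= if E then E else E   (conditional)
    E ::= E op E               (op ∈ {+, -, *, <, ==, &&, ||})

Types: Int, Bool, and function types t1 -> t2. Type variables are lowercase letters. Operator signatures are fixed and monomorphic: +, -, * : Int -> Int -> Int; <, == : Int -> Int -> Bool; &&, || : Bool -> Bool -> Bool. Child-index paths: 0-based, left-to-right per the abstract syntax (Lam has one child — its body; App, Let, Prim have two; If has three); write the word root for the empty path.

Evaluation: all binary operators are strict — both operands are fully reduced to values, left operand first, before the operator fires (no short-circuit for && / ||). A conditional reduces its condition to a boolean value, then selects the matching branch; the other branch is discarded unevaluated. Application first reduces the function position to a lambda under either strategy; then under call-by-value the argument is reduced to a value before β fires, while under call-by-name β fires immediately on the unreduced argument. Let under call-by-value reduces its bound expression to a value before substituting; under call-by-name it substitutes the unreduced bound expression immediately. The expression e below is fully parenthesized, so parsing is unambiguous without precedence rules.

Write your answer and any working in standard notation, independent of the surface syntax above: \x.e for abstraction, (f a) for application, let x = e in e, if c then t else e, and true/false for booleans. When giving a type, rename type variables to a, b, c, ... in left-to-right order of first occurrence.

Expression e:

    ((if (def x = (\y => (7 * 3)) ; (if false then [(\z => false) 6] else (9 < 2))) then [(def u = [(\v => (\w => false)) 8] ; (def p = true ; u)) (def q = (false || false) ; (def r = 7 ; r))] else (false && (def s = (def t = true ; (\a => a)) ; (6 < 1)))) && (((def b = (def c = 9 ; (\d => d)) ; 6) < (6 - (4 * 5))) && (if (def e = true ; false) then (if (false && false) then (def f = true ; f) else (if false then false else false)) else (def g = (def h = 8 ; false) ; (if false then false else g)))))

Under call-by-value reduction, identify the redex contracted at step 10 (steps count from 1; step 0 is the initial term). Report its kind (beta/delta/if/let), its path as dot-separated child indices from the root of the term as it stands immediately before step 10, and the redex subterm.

Trace:
step 0: ((if (let x = (\y.(7 * 3)) in (if false then ((\z.false) 6) else (9 < 2))) then ((let u = ((\v.(\w.false)) 8) in (let p = true in u)) (let q = (false || false) in (let r = 7 in r))) else (false && (let s = (let t = true in (\a.a)) in (6 < 1)))) && (((let b = (let c = 9 in (\d.d)) in 6) < (6 - (4 * 5))) && (if (let e = true in false) then (if (false && false) then (let f = true in f) else (if false then false else false)) else (let g = (let h = 8 in false) in (if false then false else g)))))
step 1: [let@0.0] ((if (if false then ((\z.false) 6) else (9 < 2)) then ((let u = ((\v.(\w.false)) 8) in (let p = true in u)) (let q = (false || false) in (let r = 7 in r))) else (false && (let s = (let t = true in (\a.a)) in (6 < 1)))) && (((let b = (let c = 9 in (\d.d)) in 6) < (6 - (4 * 5))) && (if (let e = true in false) then (if (false && false) then (let f = true in f) else (if false then false else false)) else (let g = (let h = 8 in false) in (if false then false else g)))))
step 2: [if@0.0] ((if (9 < 2) then ((let u = ((\v.(\w.false)) 8) in (let p = true in u)) (let q = (false || false) in (let r = 7 in r))) else (false && (let s = (let t = true in (\a.a)) in (6 < 1)))) && (((let b = (let c = 9 in (\d.d)) in 6) < (6 - (4 * 5))) && (if (let e = true in false) then (if (false && false) then (let f = true in f) else (if false then false else false)) else (let g = (let h = 8 in false) in (if false then false else g)))))
step 3: [delta@0.0] ((if false then ((let u = ((\v.(\w.false)) 8) in (let p = true in u)) (let q = (false || false) in (let r = 7 in r))) else (false && (let s = (let t = true in (\a.a)) in (6 < 1)))) && (((let b = (let c = 9 in (\d.d)) in 6) < (6 - (4 * 5))) && (if (let e = true in false) then (if (false && false) then (let f = true in f) else (if false then false else false)) else (let g = (let h = 8 in false) in (if false then false else g)))))
step 4: [if@0] ((false && (let s = (let t = true in (\a.a)) in (6 < 1))) && (((let b = (let c = 9 in (\d.d)) in 6) < (6 - (4 * 5))) && (if (let e = true in false) then (if (false && false) then (let f = true in f) else (if false then false else false)) else (let g = (let h = 8 in false) in (if false then false else g)))))
step 5: [let@0.1.0] ((false && (let s = (\a.a) in (6 < 1))) && (((let b = (let c = 9 in (\d.d)) in 6) < (6 - (4 * 5))) && (if (let e = true in false) then (if (false && false) then (let f = true in f) else (if false then false else false)) else (let g = (let h = 8 in false) in (if false then false else g)))))
step 6: [let@0.1] ((false && (6 < 1)) && (((let b = (let c = 9 in (\d.d)) in 6) < (6 - (4 * 5))) && (if (let e = true in false) then (if (false && false) then (let f = true in f) else (if false then false else false)) else (let g = (let h = 8 in false) in (if false then false else g)))))
step 7: [delta@0.1] ((false && false) && (((let b = (let c = 9 in (\d.d)) in 6) < (6 - (4 * 5))) && (if (let e = true in false) then (if (false && false) then (let f = true in f) else (if false then false else false)) else (let g = (let h = 8 in false) in (if false then false else g)))))
step 8: [delta@0] (false && (((let b = (let c = 9 in (\d.d)) in 6) < (6 - (4 * 5))) && (if (let e = true in false) then (if (false && false) then (let f = true in f) else (if false then false else false)) else (let g = (let h = 8 in false) in (if false then false else g)))))
step 9: [let@1.0.0.0] (false && (((let b = (\d.d) in 6) < (6 - (4 * 5))) && (if (let e = true in false) then (if (false && false) then (let f = true in f) else (if false then false else false)) else (let g = (let h = 8 in false) in (if false then false else g)))))
step 10: [let@1.0.0] (false && ((6 < (6 - (4 * 5))) && (if (let e = true in false) then (if (false && false) then (let f = true in f) else (if false then false else false)) else (let g = (let h = 8 in false) in (if false then false else g)))))

Answer: let at 1.0.0 : (let b = (\d.d) in 6)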